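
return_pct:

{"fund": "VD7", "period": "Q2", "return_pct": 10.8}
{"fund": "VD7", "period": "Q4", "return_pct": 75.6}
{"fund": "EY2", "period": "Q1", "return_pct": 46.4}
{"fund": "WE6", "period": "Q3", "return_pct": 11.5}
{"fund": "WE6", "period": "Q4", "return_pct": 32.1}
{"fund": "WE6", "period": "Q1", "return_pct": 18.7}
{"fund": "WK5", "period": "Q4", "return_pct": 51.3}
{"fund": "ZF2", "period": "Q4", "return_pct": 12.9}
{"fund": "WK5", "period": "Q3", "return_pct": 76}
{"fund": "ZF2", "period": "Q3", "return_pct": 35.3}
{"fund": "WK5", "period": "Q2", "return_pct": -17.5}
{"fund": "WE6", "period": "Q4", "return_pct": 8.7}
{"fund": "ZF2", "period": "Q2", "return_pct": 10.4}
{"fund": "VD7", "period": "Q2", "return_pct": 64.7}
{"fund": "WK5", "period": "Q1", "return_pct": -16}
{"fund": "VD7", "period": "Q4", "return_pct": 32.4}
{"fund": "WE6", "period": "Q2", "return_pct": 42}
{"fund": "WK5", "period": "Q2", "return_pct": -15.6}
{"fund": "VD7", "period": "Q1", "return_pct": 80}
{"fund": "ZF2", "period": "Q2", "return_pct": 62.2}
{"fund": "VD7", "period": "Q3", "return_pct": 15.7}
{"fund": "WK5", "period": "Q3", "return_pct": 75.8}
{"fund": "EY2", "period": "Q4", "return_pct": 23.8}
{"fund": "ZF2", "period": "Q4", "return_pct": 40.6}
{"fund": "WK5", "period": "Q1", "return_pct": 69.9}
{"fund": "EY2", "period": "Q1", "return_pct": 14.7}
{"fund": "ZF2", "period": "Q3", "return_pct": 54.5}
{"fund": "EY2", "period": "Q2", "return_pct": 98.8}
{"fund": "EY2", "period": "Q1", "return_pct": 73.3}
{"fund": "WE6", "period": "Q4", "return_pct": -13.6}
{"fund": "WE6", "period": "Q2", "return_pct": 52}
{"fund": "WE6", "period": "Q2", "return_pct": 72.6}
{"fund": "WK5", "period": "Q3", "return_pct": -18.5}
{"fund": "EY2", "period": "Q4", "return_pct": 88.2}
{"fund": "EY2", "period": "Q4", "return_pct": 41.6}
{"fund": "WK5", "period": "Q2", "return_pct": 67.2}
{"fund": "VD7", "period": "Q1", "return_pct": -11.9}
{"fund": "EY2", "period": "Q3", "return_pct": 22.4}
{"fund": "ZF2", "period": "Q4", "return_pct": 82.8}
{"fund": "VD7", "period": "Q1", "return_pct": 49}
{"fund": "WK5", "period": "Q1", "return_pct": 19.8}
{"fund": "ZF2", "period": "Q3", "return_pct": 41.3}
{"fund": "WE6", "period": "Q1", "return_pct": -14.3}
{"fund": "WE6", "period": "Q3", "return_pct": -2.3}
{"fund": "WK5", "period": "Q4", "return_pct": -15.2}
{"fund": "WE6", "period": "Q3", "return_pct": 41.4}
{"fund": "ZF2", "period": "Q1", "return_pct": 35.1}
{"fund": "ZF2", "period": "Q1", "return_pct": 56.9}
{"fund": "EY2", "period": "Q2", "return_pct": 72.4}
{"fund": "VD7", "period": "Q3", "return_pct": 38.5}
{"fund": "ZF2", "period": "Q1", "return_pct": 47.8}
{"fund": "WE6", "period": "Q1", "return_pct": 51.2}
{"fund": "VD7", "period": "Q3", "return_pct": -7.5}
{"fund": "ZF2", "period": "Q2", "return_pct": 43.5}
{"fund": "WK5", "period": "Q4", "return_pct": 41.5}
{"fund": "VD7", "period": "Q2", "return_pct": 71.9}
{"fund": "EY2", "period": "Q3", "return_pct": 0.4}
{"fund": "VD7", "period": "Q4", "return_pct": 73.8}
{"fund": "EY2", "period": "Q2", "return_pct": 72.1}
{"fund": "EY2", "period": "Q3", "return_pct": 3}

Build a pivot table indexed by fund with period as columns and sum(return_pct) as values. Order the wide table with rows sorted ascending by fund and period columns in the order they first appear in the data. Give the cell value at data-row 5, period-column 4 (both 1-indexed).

131.1

With rows sorted ascending by fund, row 5 is fund=ZF2. period columns in first-appearance order: Q2, Q4, Q1, Q3; column 4 is Q3.
Long rows with fund=ZF2, period=Q3: 35.3 + 54.5 + 41.3 = 131.1.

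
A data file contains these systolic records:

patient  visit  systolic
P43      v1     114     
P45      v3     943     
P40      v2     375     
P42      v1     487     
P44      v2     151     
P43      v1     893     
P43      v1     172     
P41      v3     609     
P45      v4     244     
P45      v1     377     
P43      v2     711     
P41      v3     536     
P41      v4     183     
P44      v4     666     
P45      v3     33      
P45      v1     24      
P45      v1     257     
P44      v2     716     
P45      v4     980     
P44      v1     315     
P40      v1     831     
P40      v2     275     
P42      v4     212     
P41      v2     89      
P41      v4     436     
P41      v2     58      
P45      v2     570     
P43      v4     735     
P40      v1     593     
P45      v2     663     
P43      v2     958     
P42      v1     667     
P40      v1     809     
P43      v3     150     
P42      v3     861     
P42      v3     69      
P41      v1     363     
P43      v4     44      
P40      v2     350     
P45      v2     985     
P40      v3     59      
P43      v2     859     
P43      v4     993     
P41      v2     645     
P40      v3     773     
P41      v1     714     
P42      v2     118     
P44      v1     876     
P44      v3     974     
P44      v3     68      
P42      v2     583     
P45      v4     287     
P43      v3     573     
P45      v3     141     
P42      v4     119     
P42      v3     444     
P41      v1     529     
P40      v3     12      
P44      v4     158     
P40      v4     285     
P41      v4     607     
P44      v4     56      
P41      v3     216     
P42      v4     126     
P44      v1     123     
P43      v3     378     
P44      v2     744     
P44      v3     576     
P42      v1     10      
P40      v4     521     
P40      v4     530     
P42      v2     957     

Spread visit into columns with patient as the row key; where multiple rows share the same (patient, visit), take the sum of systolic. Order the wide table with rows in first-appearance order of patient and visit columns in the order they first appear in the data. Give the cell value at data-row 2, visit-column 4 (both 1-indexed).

1511

With rows in first-appearance order of patient, row 2 is patient=P45. visit columns in first-appearance order: v1, v3, v2, v4; column 4 is v4.
Long rows with patient=P45, visit=v4: 244 + 980 + 287 = 1511.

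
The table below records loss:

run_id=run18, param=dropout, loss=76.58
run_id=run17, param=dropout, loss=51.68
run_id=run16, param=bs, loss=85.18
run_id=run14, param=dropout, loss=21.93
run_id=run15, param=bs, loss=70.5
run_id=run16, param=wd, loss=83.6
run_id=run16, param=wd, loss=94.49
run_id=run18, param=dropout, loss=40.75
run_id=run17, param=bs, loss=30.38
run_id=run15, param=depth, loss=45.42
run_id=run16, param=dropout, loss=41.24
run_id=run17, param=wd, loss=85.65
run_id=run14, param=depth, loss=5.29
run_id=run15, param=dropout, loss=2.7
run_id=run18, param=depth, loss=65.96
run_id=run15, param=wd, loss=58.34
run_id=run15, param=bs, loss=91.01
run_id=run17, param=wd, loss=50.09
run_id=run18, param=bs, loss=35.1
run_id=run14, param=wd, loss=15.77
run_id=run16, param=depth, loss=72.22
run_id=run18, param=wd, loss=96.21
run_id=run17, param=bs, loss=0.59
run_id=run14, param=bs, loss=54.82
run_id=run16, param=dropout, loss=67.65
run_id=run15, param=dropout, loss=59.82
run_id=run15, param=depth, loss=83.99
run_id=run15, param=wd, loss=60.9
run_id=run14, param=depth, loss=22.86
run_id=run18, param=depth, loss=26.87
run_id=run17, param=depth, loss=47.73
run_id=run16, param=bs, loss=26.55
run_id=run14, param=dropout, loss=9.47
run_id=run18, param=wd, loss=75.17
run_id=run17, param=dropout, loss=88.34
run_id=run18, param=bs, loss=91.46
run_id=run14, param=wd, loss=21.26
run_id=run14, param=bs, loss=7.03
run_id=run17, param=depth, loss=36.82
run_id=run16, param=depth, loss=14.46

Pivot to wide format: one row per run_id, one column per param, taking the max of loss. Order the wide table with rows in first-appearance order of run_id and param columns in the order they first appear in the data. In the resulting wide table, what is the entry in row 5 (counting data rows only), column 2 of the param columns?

91.01

With rows in first-appearance order of run_id, row 5 is run_id=run15. param columns in first-appearance order: dropout, bs, wd, depth; column 2 is bs.
Long rows with run_id=run15, param=bs: max(70.5, 91.01) = 91.01.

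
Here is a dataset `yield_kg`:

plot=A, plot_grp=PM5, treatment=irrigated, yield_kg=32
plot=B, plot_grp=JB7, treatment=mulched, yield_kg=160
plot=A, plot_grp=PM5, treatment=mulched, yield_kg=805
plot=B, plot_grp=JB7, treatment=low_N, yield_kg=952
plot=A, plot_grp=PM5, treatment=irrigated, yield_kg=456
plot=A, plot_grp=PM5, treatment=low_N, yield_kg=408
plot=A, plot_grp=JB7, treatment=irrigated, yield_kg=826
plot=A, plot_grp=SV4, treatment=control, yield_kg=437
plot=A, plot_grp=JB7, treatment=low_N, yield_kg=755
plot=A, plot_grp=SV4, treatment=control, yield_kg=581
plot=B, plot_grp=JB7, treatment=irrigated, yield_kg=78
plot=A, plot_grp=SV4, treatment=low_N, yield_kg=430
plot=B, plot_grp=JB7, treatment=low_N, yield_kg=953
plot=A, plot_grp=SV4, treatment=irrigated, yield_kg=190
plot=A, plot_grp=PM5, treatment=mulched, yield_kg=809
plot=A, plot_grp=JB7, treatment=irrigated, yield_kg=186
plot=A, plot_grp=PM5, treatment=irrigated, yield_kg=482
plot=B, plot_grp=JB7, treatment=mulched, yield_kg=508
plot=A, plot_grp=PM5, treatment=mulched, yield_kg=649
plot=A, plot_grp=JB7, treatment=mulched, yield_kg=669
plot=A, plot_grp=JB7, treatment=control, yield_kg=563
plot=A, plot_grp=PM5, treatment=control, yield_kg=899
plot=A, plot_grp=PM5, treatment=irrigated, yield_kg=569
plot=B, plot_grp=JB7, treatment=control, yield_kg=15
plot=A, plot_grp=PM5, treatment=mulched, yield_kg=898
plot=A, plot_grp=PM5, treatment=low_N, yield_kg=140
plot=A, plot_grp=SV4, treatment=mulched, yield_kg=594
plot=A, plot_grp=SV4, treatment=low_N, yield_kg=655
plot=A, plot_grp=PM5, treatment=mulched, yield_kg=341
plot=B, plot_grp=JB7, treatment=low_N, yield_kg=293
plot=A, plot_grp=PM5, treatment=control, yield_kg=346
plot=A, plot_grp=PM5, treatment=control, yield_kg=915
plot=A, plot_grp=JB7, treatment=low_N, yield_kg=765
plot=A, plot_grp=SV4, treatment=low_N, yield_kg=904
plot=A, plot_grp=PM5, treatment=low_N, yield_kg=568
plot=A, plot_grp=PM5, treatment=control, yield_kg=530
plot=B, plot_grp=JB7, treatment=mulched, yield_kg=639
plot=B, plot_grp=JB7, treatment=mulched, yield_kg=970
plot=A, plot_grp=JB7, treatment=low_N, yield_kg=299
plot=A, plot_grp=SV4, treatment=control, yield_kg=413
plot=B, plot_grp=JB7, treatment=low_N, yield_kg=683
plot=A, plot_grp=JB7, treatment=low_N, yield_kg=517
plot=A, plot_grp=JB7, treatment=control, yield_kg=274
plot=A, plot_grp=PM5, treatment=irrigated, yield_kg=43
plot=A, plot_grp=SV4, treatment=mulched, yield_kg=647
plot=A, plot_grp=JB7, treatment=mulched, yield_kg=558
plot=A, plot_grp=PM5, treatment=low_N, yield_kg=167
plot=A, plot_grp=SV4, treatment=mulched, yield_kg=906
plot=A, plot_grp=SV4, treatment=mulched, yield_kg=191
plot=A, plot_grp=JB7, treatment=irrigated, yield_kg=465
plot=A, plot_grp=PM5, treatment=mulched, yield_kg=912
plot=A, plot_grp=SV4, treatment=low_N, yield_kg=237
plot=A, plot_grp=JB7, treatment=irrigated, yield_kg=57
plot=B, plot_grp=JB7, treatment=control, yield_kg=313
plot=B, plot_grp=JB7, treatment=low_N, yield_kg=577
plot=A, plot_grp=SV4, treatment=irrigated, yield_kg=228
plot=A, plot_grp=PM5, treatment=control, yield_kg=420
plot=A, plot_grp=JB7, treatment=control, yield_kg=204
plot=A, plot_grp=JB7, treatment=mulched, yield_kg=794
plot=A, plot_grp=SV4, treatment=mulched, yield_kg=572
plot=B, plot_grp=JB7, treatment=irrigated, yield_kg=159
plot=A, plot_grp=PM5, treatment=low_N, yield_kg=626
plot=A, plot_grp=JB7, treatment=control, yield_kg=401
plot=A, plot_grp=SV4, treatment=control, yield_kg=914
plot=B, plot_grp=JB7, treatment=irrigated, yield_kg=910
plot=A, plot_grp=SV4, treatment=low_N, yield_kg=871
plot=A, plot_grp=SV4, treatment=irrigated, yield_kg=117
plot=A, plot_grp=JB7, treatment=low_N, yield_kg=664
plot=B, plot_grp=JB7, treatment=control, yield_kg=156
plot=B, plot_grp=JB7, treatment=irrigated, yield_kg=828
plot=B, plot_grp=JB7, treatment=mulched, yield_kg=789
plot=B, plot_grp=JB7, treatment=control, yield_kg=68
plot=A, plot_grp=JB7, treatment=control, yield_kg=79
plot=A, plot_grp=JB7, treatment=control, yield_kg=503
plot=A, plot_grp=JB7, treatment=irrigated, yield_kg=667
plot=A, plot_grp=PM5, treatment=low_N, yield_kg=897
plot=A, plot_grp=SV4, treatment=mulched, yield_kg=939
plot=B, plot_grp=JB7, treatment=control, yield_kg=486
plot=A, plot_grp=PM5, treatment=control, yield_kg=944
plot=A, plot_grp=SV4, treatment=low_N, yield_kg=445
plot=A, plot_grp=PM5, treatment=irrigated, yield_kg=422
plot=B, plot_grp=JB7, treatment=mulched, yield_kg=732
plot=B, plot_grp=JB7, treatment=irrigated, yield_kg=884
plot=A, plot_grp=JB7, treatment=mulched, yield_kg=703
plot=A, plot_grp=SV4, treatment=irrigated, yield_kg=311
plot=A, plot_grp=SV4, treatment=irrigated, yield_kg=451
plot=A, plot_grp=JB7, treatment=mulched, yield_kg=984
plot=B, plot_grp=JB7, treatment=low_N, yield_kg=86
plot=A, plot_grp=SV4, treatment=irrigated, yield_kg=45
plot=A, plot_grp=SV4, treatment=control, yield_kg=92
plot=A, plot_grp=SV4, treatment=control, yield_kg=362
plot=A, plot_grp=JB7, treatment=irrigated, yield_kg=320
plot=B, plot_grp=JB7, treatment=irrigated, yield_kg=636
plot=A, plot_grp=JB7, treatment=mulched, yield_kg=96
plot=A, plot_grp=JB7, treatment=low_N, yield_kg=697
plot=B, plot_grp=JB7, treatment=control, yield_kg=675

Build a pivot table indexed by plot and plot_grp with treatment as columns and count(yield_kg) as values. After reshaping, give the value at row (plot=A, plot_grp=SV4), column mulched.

Rows with plot=A, plot_grp=SV4 and treatment=mulched: yield_kg values are 594, 647, 906, 191, 572, 939.
6 rows match — count = 6.

6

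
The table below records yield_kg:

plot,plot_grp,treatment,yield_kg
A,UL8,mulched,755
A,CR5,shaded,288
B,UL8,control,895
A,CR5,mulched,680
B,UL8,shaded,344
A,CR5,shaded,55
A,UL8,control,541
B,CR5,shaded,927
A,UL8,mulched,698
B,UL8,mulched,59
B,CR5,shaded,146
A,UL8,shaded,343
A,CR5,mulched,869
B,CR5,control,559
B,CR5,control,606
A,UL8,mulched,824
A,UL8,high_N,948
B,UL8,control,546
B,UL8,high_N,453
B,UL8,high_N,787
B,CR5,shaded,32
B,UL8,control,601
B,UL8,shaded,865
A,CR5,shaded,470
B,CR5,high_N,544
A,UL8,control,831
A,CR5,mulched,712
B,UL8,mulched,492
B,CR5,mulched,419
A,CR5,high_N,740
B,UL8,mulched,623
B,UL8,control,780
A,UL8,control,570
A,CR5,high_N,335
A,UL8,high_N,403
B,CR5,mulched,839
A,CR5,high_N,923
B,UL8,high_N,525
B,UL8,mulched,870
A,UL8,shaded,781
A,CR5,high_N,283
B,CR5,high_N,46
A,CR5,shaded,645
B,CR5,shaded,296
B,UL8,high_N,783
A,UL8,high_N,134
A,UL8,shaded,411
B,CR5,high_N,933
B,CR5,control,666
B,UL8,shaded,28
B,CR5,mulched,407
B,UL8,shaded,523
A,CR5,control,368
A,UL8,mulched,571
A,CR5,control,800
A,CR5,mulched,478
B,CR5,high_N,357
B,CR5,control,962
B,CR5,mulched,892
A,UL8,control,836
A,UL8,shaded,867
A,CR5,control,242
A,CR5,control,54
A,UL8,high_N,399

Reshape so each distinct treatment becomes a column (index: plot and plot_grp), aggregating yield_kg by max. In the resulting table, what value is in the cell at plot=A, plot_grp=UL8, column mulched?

Rows with plot=A, plot_grp=UL8 and treatment=mulched: yield_kg values are 755, 698, 824, 571.
max(755, 698, 824, 571) = 824.

824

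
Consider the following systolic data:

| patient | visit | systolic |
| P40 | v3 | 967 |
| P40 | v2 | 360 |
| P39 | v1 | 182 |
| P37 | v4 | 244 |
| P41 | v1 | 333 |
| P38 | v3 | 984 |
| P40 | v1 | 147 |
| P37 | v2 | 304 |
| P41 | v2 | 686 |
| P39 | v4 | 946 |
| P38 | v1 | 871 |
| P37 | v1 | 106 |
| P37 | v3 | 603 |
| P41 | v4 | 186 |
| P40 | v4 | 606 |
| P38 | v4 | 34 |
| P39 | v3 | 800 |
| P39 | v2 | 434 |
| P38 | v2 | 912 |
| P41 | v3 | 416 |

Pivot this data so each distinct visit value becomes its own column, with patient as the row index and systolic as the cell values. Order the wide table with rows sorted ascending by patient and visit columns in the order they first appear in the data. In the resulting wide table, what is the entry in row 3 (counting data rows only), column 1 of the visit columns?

800

With rows sorted ascending by patient, row 3 is patient=P39. visit columns in first-appearance order: v3, v2, v1, v4; column 1 is v3.
Long rows with patient=P39, visit=v3: systolic = 800.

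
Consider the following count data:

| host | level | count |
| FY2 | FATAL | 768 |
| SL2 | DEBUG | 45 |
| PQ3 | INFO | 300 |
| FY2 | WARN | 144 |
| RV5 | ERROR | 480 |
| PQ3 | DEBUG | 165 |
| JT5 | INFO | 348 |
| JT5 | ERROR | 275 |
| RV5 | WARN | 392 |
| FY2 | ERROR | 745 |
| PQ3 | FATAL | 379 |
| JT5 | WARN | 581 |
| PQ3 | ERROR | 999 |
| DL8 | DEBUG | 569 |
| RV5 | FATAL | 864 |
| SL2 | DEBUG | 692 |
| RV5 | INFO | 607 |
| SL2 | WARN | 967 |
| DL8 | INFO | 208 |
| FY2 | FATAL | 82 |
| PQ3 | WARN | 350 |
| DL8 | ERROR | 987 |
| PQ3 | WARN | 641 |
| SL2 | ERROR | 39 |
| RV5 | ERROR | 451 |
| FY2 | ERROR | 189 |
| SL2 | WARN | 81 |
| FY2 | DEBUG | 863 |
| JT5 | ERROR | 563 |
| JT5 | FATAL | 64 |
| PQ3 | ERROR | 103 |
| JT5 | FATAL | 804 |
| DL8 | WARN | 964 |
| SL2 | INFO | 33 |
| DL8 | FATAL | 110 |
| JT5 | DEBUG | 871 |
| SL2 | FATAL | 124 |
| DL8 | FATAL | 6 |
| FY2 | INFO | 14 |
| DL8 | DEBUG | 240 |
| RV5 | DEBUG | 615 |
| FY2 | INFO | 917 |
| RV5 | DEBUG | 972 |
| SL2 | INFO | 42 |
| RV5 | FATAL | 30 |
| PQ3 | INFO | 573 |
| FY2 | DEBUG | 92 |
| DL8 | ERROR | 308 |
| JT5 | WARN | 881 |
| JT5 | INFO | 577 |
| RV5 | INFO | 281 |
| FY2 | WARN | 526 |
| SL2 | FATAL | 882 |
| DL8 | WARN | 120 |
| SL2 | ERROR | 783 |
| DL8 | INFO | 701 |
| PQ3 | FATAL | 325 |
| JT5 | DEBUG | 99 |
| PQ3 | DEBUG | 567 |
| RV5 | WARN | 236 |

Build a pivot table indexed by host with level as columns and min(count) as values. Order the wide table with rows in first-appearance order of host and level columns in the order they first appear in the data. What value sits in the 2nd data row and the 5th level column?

With rows in first-appearance order of host, row 2 is host=SL2. level columns in first-appearance order: FATAL, DEBUG, INFO, WARN, ERROR; column 5 is ERROR.
Long rows with host=SL2, level=ERROR: min(39, 783) = 39.

39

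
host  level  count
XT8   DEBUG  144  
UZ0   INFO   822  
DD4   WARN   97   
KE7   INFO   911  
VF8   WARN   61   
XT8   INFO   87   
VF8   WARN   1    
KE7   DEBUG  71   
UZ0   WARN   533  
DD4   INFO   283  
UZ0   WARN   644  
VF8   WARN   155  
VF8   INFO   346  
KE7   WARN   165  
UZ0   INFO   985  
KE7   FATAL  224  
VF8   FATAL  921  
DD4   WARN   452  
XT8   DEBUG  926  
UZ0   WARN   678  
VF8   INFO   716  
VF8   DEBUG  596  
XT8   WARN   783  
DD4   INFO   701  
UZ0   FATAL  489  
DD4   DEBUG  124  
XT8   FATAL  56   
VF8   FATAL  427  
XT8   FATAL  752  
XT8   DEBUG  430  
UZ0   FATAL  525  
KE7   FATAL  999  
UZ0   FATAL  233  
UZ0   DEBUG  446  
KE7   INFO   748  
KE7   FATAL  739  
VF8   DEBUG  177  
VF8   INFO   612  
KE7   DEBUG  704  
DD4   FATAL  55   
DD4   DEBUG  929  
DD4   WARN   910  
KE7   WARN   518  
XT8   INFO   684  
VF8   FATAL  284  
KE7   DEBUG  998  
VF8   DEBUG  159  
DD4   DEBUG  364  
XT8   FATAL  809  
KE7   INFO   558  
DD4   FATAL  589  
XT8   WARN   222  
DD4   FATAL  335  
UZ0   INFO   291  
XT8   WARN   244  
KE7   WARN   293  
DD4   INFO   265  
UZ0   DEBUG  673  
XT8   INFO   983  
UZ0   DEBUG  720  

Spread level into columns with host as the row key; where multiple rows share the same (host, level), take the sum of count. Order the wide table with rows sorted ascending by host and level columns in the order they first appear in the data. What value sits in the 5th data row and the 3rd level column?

With rows sorted ascending by host, row 5 is host=XT8. level columns in first-appearance order: DEBUG, INFO, WARN, FATAL; column 3 is WARN.
Long rows with host=XT8, level=WARN: 783 + 222 + 244 = 1249.

1249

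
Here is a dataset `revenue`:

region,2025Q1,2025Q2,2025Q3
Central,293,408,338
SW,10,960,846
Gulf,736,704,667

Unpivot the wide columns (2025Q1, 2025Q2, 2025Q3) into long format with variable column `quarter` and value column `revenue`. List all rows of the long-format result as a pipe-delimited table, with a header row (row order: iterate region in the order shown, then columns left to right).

| region | quarter | revenue |
| Central | 2025Q1 | 293 |
| Central | 2025Q2 | 408 |
| Central | 2025Q3 | 338 |
| SW | 2025Q1 | 10 |
| SW | 2025Q2 | 960 |
| SW | 2025Q3 | 846 |
| Gulf | 2025Q1 | 736 |
| Gulf | 2025Q2 | 704 |
| Gulf | 2025Q3 | 667 |

Each (region, column) pair becomes one row: 3 × 3 = 9 rows.
For example, (Central, 2025Q1) → revenue=293.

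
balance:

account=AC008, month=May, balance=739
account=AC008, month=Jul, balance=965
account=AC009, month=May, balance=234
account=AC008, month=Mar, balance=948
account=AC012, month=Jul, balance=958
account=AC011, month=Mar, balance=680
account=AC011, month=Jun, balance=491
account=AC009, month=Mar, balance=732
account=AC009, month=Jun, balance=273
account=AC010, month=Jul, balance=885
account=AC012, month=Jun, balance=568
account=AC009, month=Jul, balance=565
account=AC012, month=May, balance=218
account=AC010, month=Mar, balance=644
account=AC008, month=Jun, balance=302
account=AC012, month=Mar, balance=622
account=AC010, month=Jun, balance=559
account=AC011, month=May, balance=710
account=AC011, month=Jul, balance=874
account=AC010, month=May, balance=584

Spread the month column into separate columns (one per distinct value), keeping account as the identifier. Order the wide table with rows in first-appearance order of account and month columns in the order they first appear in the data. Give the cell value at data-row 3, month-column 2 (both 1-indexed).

With rows in first-appearance order of account, row 3 is account=AC012. month columns in first-appearance order: May, Jul, Mar, Jun; column 2 is Jul.
Long rows with account=AC012, month=Jul: balance = 958.

958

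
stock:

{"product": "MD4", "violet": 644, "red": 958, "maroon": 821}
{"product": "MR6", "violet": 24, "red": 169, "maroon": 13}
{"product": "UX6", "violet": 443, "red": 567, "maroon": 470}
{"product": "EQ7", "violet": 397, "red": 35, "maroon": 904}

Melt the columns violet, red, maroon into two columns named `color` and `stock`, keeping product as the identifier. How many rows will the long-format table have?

4 product values × 3 melted columns = 12 rows.

12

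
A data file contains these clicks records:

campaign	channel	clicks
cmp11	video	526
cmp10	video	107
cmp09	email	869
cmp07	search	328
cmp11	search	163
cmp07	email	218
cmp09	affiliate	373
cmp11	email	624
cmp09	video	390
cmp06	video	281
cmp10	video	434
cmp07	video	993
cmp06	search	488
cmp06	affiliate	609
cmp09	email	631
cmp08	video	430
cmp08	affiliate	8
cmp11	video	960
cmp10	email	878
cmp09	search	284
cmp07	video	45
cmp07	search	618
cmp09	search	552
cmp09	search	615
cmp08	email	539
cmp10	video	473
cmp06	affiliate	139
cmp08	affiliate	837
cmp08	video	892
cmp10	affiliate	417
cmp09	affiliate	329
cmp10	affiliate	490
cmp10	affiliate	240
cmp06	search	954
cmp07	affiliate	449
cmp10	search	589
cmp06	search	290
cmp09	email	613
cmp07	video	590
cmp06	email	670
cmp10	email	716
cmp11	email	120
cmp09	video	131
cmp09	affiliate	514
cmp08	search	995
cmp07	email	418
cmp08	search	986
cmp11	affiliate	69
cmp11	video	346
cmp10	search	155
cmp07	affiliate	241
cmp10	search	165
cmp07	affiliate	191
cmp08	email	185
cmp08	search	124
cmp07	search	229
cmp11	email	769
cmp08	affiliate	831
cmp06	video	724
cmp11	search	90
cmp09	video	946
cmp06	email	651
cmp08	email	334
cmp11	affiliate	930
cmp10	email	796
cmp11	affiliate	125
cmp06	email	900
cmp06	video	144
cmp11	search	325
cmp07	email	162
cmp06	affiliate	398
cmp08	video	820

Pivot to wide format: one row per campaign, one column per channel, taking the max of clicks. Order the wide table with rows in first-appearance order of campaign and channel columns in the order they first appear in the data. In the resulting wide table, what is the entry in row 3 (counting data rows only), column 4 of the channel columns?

514

With rows in first-appearance order of campaign, row 3 is campaign=cmp09. channel columns in first-appearance order: video, email, search, affiliate; column 4 is affiliate.
Long rows with campaign=cmp09, channel=affiliate: max(373, 329, 514) = 514.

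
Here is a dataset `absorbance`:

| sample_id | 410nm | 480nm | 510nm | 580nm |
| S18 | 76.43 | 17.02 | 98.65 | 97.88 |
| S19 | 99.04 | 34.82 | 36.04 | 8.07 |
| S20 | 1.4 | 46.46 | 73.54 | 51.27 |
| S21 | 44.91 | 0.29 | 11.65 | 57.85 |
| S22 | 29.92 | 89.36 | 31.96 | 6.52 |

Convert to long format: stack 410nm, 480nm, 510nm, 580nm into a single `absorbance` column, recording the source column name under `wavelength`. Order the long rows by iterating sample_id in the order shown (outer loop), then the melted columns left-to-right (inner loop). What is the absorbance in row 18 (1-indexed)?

89.36

20 rows total (5 × 4). Row 18: index ⌊(18-1)/4⌋ = 4 into sample_id → S22; (18-1) mod 4 = 1 into the melted columns → 480nm.
So row 18 is (S22, 480nm, 89.36); absorbance = 89.36.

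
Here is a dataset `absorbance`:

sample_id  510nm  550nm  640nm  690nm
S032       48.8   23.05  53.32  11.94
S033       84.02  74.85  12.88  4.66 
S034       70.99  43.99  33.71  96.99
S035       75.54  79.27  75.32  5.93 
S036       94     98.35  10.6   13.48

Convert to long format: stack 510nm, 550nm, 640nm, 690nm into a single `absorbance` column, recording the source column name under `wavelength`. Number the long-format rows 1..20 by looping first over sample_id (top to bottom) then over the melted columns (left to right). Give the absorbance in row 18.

20 rows total (5 × 4). Row 18: index ⌊(18-1)/4⌋ = 4 into sample_id → S036; (18-1) mod 4 = 1 into the melted columns → 550nm.
So row 18 is (S036, 550nm, 98.35); absorbance = 98.35.

98.35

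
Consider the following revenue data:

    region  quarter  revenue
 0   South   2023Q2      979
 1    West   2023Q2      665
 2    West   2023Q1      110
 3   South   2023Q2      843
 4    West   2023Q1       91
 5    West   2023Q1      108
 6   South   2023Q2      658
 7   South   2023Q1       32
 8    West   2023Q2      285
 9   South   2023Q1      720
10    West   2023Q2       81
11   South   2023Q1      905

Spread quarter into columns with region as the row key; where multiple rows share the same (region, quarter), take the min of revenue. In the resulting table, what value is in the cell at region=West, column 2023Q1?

91

Rows with region=West and quarter=2023Q1: revenue values are 110, 91, 108.
min(110, 91, 108) = 91.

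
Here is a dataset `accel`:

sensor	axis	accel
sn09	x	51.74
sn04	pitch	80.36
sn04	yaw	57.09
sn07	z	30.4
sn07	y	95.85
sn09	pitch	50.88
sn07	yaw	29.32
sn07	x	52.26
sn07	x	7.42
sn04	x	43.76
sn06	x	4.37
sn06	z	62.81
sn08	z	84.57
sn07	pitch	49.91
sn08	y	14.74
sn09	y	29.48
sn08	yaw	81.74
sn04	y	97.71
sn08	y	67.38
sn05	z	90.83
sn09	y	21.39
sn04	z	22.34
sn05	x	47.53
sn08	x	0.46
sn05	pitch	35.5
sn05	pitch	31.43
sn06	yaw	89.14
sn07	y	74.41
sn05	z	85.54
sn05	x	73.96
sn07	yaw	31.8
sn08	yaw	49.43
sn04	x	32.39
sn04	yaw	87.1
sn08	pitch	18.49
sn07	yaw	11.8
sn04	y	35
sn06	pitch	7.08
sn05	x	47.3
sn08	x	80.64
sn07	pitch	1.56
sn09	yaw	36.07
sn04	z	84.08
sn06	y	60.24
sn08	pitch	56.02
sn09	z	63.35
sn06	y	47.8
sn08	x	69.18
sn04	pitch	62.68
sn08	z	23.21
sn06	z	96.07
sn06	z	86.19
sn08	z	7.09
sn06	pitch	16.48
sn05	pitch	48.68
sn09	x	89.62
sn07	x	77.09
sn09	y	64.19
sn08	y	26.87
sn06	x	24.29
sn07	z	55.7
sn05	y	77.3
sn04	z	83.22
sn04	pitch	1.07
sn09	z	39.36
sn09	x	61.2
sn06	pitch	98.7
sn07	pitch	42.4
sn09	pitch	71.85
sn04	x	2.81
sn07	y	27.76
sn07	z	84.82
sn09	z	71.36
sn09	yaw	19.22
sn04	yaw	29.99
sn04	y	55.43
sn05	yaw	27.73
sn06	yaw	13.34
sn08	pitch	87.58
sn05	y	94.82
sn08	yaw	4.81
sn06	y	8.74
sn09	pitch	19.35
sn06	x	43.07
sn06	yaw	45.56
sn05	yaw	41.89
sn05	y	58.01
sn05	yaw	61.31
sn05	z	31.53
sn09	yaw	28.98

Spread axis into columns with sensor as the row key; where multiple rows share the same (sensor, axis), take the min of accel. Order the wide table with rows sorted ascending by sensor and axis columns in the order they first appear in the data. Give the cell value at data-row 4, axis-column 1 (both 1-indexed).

With rows sorted ascending by sensor, row 4 is sensor=sn07. axis columns in first-appearance order: x, pitch, yaw, z, y; column 1 is x.
Long rows with sensor=sn07, axis=x: min(52.26, 7.42, 77.09) = 7.42.

7.42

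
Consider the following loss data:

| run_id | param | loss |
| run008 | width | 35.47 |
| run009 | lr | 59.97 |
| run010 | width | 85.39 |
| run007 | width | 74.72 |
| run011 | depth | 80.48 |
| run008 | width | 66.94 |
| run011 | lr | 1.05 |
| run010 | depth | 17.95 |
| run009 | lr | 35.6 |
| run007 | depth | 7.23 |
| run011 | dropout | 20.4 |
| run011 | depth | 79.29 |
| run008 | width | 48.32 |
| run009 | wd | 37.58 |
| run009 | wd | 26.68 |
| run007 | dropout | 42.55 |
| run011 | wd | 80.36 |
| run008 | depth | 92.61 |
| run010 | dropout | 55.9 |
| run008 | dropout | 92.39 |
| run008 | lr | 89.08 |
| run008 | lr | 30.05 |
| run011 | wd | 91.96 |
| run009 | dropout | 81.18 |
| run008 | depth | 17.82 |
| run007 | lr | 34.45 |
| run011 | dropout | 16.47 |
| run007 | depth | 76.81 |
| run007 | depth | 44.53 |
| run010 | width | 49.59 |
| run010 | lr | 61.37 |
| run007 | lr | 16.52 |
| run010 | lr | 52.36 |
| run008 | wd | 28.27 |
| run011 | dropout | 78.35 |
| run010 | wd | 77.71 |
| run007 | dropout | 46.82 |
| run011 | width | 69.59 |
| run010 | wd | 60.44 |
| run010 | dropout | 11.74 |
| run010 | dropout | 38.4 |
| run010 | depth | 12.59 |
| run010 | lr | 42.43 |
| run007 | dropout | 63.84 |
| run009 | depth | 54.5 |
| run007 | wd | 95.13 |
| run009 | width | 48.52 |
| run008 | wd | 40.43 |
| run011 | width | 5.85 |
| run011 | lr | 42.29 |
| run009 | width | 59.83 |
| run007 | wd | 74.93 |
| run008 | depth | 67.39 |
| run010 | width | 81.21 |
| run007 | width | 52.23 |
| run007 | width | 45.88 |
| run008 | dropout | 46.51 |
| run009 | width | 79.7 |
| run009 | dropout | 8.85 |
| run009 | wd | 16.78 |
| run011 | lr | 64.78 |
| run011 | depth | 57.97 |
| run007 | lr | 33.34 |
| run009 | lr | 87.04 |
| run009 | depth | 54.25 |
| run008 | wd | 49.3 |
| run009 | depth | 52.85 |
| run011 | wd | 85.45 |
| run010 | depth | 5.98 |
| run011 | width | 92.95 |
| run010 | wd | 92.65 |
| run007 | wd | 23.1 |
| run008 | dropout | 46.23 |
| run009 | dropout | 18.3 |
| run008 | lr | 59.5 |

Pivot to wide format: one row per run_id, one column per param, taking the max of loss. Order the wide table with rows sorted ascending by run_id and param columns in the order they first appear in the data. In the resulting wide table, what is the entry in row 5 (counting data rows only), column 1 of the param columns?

With rows sorted ascending by run_id, row 5 is run_id=run011. param columns in first-appearance order: width, lr, depth, dropout, wd; column 1 is width.
Long rows with run_id=run011, param=width: max(69.59, 5.85, 92.95) = 92.95.

92.95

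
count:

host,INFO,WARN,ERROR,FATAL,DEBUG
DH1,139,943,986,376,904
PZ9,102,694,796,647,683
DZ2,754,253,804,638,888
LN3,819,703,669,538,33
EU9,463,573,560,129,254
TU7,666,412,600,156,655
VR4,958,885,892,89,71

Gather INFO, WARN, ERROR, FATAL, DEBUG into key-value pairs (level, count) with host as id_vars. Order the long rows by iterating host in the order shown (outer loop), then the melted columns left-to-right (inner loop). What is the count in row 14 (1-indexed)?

35 rows total (7 × 5). Row 14: index ⌊(14-1)/5⌋ = 2 into host → DZ2; (14-1) mod 5 = 3 into the melted columns → FATAL.
So row 14 is (DZ2, FATAL, 638); count = 638.

638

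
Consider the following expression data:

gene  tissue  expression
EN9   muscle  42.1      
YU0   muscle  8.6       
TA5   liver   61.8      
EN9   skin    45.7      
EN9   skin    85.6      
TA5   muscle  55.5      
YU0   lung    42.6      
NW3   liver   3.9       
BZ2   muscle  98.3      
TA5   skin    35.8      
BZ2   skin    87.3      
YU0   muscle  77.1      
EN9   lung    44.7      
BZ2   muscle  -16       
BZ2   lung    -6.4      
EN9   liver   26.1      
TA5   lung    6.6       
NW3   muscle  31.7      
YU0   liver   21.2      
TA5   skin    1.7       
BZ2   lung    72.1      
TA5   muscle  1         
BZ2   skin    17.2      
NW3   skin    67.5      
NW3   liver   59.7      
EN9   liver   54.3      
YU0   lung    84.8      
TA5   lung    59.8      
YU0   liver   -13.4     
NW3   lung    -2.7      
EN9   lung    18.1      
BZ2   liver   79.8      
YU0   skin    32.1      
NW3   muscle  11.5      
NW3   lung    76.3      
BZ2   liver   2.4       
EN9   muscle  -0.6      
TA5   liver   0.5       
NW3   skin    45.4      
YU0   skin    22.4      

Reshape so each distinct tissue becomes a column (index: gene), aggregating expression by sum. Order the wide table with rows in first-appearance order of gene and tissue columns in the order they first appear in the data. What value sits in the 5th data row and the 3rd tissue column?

With rows in first-appearance order of gene, row 5 is gene=BZ2. tissue columns in first-appearance order: muscle, liver, skin, lung; column 3 is skin.
Long rows with gene=BZ2, tissue=skin: 87.3 + 17.2 = 104.5.

104.5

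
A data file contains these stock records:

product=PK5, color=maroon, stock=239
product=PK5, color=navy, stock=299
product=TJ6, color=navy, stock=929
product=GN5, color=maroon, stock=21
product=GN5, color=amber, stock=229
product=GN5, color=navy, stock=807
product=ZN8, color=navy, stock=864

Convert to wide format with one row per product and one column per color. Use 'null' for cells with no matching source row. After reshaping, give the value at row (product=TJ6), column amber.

No long-format row has product=TJ6 and color=amber, so the cell is null.

null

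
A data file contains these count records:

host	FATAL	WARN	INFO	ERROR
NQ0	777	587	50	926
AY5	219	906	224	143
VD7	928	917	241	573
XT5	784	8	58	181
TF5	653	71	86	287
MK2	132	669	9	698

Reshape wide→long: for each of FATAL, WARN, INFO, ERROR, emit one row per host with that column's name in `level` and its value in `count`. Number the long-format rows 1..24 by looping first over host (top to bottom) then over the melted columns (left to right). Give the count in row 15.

24 rows total (6 × 4). Row 15: index ⌊(15-1)/4⌋ = 3 into host → XT5; (15-1) mod 4 = 2 into the melted columns → INFO.
So row 15 is (XT5, INFO, 58); count = 58.

58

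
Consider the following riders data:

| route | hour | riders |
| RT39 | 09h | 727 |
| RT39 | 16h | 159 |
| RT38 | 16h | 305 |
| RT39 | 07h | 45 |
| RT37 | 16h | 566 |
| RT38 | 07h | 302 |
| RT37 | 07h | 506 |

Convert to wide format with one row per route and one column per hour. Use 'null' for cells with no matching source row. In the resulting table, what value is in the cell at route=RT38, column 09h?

null

No long-format row has route=RT38 and hour=09h, so the cell is null.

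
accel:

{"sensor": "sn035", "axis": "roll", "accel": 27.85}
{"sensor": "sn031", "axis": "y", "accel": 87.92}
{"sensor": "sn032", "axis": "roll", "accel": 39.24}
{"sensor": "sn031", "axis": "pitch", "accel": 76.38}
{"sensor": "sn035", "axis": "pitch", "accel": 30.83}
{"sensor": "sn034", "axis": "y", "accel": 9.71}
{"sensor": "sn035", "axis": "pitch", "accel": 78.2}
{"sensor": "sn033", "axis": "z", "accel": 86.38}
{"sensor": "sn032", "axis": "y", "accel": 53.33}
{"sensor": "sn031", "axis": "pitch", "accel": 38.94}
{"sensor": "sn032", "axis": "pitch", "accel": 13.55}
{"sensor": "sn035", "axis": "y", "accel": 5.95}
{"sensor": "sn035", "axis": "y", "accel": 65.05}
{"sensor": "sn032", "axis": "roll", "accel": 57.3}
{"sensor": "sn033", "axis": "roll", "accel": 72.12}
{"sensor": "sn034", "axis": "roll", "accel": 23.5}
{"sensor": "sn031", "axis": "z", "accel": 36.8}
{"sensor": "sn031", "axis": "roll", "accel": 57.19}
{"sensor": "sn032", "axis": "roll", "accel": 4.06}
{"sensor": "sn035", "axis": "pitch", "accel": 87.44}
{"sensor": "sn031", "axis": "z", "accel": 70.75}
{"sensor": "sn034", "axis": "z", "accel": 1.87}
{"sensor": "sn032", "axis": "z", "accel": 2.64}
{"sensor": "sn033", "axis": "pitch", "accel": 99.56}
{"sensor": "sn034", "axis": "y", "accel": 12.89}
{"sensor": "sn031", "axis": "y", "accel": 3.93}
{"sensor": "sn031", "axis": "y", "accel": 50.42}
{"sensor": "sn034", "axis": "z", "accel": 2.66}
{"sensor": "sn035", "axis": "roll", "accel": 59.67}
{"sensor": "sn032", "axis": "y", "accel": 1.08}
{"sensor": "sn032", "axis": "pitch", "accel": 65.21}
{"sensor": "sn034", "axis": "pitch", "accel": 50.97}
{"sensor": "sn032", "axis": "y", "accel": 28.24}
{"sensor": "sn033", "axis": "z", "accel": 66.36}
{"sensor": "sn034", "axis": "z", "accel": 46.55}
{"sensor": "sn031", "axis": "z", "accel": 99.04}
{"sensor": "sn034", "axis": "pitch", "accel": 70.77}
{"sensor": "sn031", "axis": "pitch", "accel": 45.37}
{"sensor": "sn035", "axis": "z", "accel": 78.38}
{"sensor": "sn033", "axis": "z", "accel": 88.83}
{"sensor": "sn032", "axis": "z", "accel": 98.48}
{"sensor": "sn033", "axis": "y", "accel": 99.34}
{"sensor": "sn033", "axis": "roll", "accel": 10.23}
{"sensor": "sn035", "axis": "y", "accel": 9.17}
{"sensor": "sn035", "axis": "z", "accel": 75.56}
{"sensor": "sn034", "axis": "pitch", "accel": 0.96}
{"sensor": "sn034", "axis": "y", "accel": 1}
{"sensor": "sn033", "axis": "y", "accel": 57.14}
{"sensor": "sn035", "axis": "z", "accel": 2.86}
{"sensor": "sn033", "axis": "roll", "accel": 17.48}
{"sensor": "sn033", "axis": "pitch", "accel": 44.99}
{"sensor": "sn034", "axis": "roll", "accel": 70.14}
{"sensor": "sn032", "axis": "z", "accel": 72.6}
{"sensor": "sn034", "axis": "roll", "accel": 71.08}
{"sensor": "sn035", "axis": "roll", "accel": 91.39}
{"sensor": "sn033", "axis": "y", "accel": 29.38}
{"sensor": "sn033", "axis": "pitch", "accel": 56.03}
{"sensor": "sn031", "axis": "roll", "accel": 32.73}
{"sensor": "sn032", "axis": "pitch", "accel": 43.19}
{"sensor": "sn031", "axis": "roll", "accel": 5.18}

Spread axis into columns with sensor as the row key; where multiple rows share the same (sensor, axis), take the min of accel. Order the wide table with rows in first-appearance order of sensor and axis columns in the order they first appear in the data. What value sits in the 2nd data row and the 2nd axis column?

3.93

With rows in first-appearance order of sensor, row 2 is sensor=sn031. axis columns in first-appearance order: roll, y, pitch, z; column 2 is y.
Long rows with sensor=sn031, axis=y: min(87.92, 3.93, 50.42) = 3.93.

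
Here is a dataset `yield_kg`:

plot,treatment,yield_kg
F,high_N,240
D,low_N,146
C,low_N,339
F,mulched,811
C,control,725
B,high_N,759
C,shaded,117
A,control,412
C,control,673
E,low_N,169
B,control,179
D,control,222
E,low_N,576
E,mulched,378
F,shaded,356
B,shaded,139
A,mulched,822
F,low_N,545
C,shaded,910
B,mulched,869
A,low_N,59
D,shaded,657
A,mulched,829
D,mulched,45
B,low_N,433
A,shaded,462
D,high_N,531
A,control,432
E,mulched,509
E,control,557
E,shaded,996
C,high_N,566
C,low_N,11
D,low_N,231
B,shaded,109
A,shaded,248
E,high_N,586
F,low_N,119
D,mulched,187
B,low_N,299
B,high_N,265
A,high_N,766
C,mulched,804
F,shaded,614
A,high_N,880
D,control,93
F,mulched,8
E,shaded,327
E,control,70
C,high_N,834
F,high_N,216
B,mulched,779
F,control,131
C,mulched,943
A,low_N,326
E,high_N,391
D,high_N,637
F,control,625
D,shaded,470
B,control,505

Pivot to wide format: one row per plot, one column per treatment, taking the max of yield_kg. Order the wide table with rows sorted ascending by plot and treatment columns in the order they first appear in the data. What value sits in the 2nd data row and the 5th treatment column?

139

With rows sorted ascending by plot, row 2 is plot=B. treatment columns in first-appearance order: high_N, low_N, mulched, control, shaded; column 5 is shaded.
Long rows with plot=B, treatment=shaded: max(139, 109) = 139.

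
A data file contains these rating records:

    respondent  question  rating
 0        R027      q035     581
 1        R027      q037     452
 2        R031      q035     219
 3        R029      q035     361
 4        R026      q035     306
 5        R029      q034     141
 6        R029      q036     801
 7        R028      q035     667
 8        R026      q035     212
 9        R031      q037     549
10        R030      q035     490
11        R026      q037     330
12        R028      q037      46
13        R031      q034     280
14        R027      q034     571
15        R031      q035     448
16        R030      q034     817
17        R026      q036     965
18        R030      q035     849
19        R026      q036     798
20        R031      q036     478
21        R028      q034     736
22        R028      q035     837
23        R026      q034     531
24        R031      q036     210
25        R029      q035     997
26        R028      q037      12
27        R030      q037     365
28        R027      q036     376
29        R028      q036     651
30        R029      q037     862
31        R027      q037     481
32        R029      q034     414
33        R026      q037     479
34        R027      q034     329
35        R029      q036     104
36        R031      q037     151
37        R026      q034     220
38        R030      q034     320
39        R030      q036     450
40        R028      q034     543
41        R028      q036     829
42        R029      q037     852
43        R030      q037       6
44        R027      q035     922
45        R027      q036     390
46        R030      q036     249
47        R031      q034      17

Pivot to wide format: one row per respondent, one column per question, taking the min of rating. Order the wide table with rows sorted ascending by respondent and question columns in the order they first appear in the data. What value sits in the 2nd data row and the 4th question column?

With rows sorted ascending by respondent, row 2 is respondent=R027. question columns in first-appearance order: q035, q037, q034, q036; column 4 is q036.
Long rows with respondent=R027, question=q036: min(376, 390) = 376.

376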